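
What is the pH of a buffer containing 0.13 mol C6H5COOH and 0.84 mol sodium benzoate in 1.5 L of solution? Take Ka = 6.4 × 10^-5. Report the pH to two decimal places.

pH = 5.00

pKa = −log(6.4 × 10^-5) = 4.194
Using pH = pKa + log([base]/[acid]) with [base]/[acid] = 0.84/0.13:
pH = 4.194 + (+0.810) = 5.00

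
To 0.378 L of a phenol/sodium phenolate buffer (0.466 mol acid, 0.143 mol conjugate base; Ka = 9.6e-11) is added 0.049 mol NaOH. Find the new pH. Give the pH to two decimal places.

After neutralization: n(C6H5OH) = 0.417 mol, n(C6H5O-) = 0.192 mol.
pKa = −log(9.6 × 10^-11) = 10.018
pH = pKa + log(n_C6H5O-/n_C6H5OH) = 10.018 + log(0.192/0.417) = 10.018 + (-0.337)

pH = 9.68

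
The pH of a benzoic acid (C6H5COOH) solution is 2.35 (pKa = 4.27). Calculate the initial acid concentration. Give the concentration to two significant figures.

C₀ = 3.8 × 10^-1 M

[H+] = 10^(-2.35) = 4.47 × 10^-3 M = x
Ka = 10^(−4.27) = 5.37 × 10^-5
Ka = x²/(C₀ − x) ⇒ C₀ = x + x²/Ka
C₀ = 4.47 × 10^-3 + (4.47 × 10^-3)²/(5.37 × 10^-5) = 3.77 × 10^-1 M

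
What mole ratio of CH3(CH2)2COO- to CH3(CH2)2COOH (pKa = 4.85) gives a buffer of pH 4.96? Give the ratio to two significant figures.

pH = pKa + log(r) ⇒ log(r) = 4.96 − 4.85 = +0.11
r = [CH3(CH2)2COO-]/[CH3(CH2)2COOH] = 10^(+0.11) = 1.29

ratio = 1.3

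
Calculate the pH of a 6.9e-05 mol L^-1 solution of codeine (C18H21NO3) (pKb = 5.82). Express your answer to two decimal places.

C18H21NO3 + H2O ⇌ C18H22NO3+ + OH-
Kb = 10^(−5.82) = 1.51 × 10^-6
Kb = x²/(6.9e-05 − x) = 1.51 × 10^-6
The 5% rule fails; solving x² + Kb·x − Kb·C₀ = 0 exactly:
x = (−Kb + √(Kb² + 4·Kb·C₀))/2 = 9.48 × 10^-6 M
pOH = −log(9.48 × 10^-6) = 5.02; pH = 14.00 − 5.02 = 8.98

pH = 8.98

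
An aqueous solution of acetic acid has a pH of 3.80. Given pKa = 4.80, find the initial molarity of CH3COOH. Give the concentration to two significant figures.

C₀ = 1.7 × 10^-3 M

[H+] = 10^(-3.80) = 1.58 × 10^-4 M = x
Ka = 10^(−4.80) = 1.58 × 10^-5
Ka = x²/(C₀ − x) ⇒ C₀ = x + x²/Ka
C₀ = 1.58 × 10^-4 + (1.58 × 10^-4)²/(1.58 × 10^-5) = 1.74 × 10^-3 M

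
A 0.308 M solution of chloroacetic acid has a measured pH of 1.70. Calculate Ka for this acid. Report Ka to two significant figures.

[H+] = 10^(-1.70) = 2.00 × 10^-2 M
At equilibrium [HA] = 0.308 − 2.00 × 10^-2 = 2.88 × 10^-1 M
Ka = [H+][A-]/[HA] = (2.00 × 10^-2)² / 2.88 × 10^-1 = 1.4 × 10^-3

Ka = 1.4 × 10^-3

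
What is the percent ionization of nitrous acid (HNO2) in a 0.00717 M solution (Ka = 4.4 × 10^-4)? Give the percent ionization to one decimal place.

21.9%

HNO2 ⇌ NO2- + H+; let x = [H+] at equilibrium.
Solve x² + 0.00044x − 3.15e-06 = 0 → x = 1.57 × 10^-3 M
% ionization = x/C₀ × 100% = 1.57 × 10^-3/0.00717 × 100% = 21.9%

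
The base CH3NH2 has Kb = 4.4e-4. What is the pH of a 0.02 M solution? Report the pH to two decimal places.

pH = 11.44

CH3NH2 + H2O ⇌ CH3NH3+ + OH-
From the ICE table, Kb = x²/(0.02 − x) = 4.4 × 10^-4.
Here C₀/Kb ≈ 45.5, so the small-x approximation fails. Use the quadratic:
x = [−0.00044 + √(0.00044² + 3.52e-05)]/2 = 2.75 × 10^-3 M
pOH = 2.56, so pH = 14.00 − pOH = 11.44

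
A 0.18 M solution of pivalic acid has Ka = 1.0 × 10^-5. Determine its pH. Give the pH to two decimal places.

(CH3)3CCOOH ⇌ (CH3)3CCOO- + H+
From the ICE table, Ka = [H+]²/(0.18 − [H+]) = 1.0 × 10^-5.
Assume [H+] ≪ 0.18: [H+] ≈ √(1.0 × 10^-5 × 0.18) = 1.34 × 10^-3 M
Check: 0.75% ionized — well under 5%, approximation valid.
pH = −log(1.34 × 10^-3) = 2.87

pH = 2.87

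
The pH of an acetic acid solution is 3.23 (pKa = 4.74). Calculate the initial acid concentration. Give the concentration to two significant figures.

C₀ = 2.0 × 10^-2 M

[H+] = 10^(-3.23) = 5.89 × 10^-4 M = x
Ka = 10^(−4.74) = 1.82 × 10^-5
Ka = x²/(C₀ − x) ⇒ C₀ = x + x²/Ka
C₀ = 5.89 × 10^-4 + (5.89 × 10^-4)²/(1.82 × 10^-5) = 1.97 × 10^-2 M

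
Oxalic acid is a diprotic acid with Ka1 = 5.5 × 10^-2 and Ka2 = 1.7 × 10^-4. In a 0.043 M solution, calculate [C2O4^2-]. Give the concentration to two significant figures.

First ionization gives [H+] ≈ [HC2O4-] = 2.84 × 10^-2 M.
Second step: Ka2 = [H+][C2O4^2-]/[HC2O4-] ≈ [C2O4^2-] (since [H+] ≈ [HC2O4-]).
So [C2O4^2-] ≈ Ka2.

1.7 × 10^-4 M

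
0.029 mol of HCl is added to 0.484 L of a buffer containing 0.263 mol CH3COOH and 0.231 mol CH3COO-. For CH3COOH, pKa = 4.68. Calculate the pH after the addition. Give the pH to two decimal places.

pH = 4.52

Added H+ converts CH3COO- to CH3COOH: CH3COOH → 0.292 mol, CH3COO- → 0.202 mol.
Henderson–Hasselbalch with mole ratio 0.202/0.292: pH = 4.68 + (-0.160)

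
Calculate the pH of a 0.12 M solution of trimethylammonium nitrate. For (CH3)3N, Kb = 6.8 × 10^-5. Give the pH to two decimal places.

(CH3)3NH+ is the conjugate acid of the weak base (CH3)3N.
Ka = Kw/Kb = 1.0×10^-14 / 6.8 × 10^-5 = 1.47 × 10^-10
Ka = [H+]²/(0.12 − [H+]) = 1.47 × 10^-10
Assume [H+] ≪ 0.12: [H+] ≈ √(1.47 × 10^-10 × 0.12) = 4.20 × 10^-6 M
Check: 0.0035% ionized — well under 5%, approximation valid.
pH = −log[H+] = −log(4.20 × 10^-6) = 5.38

pH = 5.38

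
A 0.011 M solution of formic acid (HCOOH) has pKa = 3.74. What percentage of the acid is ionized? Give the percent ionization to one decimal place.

HCOOH ⇌ HCOO- + H+; let x = [H+] at equilibrium.
Ka = 10^(−3.74) = 1.82 × 10^-4
Solve x² + 0.000182x − 2e-06 = 0 → x = 1.33 × 10^-3 M
Fraction ionized = 1.33 × 10^-3 / 0.011 = 0.1209 → 12.1%

12.1%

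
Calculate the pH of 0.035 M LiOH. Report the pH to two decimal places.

LiOH is a strong base; [OH-] = 0.035 M.
pOH = -log(0.035) = 1.46
pH = 14.00 - 1.46 = 12.54

pH = 12.54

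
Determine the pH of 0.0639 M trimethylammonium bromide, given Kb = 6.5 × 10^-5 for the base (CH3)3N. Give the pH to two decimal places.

(CH3)3NH+ is the conjugate acid of the weak base (CH3)3N.
Ka = Kw/Kb = 1.0×10^-14 / 6.5 × 10^-5 = 1.54 × 10^-10
From the ICE table, Ka = [H+]²/(0.0639 − [H+]) = 1.54 × 10^-10.
Neglecting [H+] in the denominator: [H+] = √(1.54 × 10^-10 × 0.0639) = 3.14 × 10^-6 M
Check: 0.0049% ionized — well under 5%, approximation valid.
pH = −log(3.14 × 10^-6) = 5.50

pH = 5.50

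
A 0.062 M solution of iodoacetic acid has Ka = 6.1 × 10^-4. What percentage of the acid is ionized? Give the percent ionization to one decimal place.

9.4%

ICH2COOH ⇌ ICH2COO- + H+; let x = [H+] at equilibrium.
Solve x² + 0.00061x − 3.78e-05 = 0 → x = 5.85 × 10^-3 M
% ionization = x/C₀ × 100% = 5.85 × 10^-3/0.062 × 100% = 9.4%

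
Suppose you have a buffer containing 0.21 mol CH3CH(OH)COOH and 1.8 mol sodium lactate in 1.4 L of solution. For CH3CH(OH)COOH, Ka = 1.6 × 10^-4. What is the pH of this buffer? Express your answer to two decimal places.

pH = 4.73

pKa = −log(1.6 × 10^-4) = 3.796
Henderson–Hasselbalch: pH = pKa + log([CH3CH(OH)COO-]/[CH3CH(OH)COOH]) = 3.796 + log(1.8/0.21)
pH = 3.796 + (+0.933) = 4.73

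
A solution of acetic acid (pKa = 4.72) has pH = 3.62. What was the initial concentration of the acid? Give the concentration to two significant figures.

C₀ = 3.3 × 10^-3 M

[H+] = 10^(-3.62) = 2.40 × 10^-4 M = x
Ka = 10^(−4.72) = 1.91 × 10^-5
Ka = x²/(C₀ − x) ⇒ C₀ = x + x²/Ka
C₀ = 2.40 × 10^-4 + (2.40 × 10^-4)²/(1.91 × 10^-5) = 3.26 × 10^-3 M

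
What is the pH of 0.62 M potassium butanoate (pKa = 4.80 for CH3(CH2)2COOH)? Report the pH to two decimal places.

CH3(CH2)2COO- is the conjugate base of the weak acid CH3(CH2)2COOH.
Ka = 10^(−4.80) = 1.58 × 10^-5
Kb = Kw/Ka = 1.0×10^-14 / 1.58 × 10^-5 = 6.33 × 10^-10
From the ICE table, Kb = [OH-]²/(0.62 − [OH-]) = 6.33 × 10^-10.
Since Kb ≪ C₀, [OH-] ≈ √(Kb·C₀) = 1.98 × 10^-5 M.
([OH-]/C₀ = 0.0032% < 5%, so the approximation holds.)
pOH = −log(1.98 × 10^-5) = 4.70; pH = 14.00 − 4.70 = 9.30

pH = 9.30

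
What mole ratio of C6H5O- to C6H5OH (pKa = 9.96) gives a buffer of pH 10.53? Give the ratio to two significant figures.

pH = pKa + log(r) ⇒ log(r) = 10.53 − 9.96 = +0.57
r = [C6H5O-]/[C6H5OH] = 10^(+0.57) = 3.72

ratio = 3.7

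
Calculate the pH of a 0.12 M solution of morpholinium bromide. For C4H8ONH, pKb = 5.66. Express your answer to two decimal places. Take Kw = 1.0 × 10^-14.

C4H8ONH2+ is the conjugate acid of the weak base C4H8ONH.
Kb = 10^(−5.66) = 2.19 × 10^-6
Ka = Kw/Kb = 1.0×10^-14 / 2.19 × 10^-6 = 4.57 × 10^-9
From the ICE table, Ka = [H+]²/(0.12 − [H+]) = 4.57 × 10^-9.
Assume [H+] ≪ 0.12: [H+] ≈ √(4.57 × 10^-9 × 0.12) = 2.34 × 10^-5 M
pH = −log(2.34 × 10^-5) = 4.63

pH = 4.63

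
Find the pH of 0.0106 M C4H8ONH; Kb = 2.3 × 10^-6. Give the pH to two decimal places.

pH = 10.19

C4H8ONH + H2O ⇌ C4H8ONH2+ + OH-
From the ICE table, Kb = x²/(0.0106 − x) = 2.3 × 10^-6.
Since Kb ≪ C₀, x ≈ √(Kb·C₀) = 1.56 × 10^-4 M.
pOH = −log(1.56 × 10^-4) = 3.81; pH = 14.00 − 3.81 = 10.19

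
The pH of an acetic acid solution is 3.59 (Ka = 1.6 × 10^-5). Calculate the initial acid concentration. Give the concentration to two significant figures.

C₀ = 4.4 × 10^-3 M

[H+] = 10^(-3.59) = 2.57 × 10^-4 M = x
Ka = x²/(C₀ − x) ⇒ C₀ = x + x²/Ka
C₀ = 2.57 × 10^-4 + (2.57 × 10^-4)²/(1.6 × 10^-5) = 4.39 × 10^-3 M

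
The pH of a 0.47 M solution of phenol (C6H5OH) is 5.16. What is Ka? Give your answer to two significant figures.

[H+] = 10^(-5.16) = 6.92 × 10^-6 M
At equilibrium [HA] = 0.47 − 6.92 × 10^-6 = 4.70 × 10^-1 M
Ka = [H+][A-]/[HA] = (6.92 × 10^-6)² / 4.70 × 10^-1 = 1.0 × 10^-10

Ka = 1.0 × 10^-10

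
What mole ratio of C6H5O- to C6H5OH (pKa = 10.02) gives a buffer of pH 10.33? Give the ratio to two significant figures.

pH = pKa + log(r) ⇒ log(r) = 10.33 − 10.02 = +0.31
r = [C6H5O-]/[C6H5OH] = 10^(+0.31) = 2.04

ratio = 2.0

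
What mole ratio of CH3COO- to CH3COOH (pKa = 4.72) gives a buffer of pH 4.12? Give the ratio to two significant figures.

pH = pKa + log(r) ⇒ log(r) = 4.12 − 4.72 = -0.60
r = [CH3COO-]/[CH3COOH] = 10^(-0.60) = 0.251

ratio = 0.25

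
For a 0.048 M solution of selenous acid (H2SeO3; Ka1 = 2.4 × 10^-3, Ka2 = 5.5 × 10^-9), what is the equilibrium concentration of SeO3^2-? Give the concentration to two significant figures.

First ionization gives [H+] ≈ [HSeO3-] = 9.60 × 10^-3 M.
Second step: Ka2 = [H+][SeO3^2-]/[HSeO3-] ≈ [SeO3^2-] (since [H+] ≈ [HSeO3-]).
So [SeO3^2-] ≈ Ka2.

5.5 × 10^-9 M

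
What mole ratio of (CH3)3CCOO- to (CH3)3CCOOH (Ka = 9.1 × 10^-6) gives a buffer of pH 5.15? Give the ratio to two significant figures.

pKa = -log(9.1 × 10^-6) = 5.041
pH = pKa + log(r) ⇒ log(r) = 5.15 − 5.041 = +0.109
r = [(CH3)3CCOO-]/[(CH3)3CCOOH] = 10^(+0.109) = 1.29

ratio = 1.3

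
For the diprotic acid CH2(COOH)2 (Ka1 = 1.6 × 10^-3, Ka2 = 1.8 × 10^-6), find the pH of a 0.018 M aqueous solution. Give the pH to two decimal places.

pH = 2.33

Since Ka1 ≫ Ka2, the first ionization dominates [H+].
Ka1 = x²/(0.018 − x) = 1.6 × 10^-3
Solving the quadratic: x = (−Ka1 + √(Ka1² + 4·Ka1·C₀))/2 = 4.63 × 10^-3 M
pH = −log(4.63 × 10^-3) = 2.33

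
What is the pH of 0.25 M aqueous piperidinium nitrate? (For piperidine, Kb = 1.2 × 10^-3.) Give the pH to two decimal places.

C5H10NH2+ is the conjugate acid of the weak base C5H10NH.
Ka = Kw/Kb = 1.0×10^-14 / 1.2 × 10^-3 = 8.33 × 10^-12
From the ICE table, Ka = x²/(0.25 − x) = 8.33 × 10^-12.
Assume x ≪ 0.25: x ≈ √(8.33 × 10^-12 × 0.25) = 1.44 × 10^-6 M
pH = −log(1.44 × 10^-6) = 5.84

pH = 5.84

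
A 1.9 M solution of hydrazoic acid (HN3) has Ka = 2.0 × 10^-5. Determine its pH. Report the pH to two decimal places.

HN3 ⇌ N3- + H+
From the ICE table, Ka = x²/(1.9 − x) = 2.0 × 10^-5.
Neglecting x in the denominator: x = √(2.0 × 10^-5 × 1.9) = 6.16 × 10^-3 M
pH = −log[H+] = −log(6.16 × 10^-3) = 2.21

pH = 2.21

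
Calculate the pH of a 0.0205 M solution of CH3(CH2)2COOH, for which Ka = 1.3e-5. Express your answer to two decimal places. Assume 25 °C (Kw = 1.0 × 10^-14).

pH = 3.29

CH3(CH2)2COOH ⇌ CH3(CH2)2COO- + H+
Let x = [H+] at equilibrium. Ka = x²/(0.0205 − x).
Neglecting x in the denominator: x = √(1.3 × 10^-5 × 0.0205) = 5.16 × 10^-4 M
(x/C₀ = 2.5% < 5%, so the approximation holds.)
pH = −log[H+] = −log(5.16 × 10^-4) = 3.29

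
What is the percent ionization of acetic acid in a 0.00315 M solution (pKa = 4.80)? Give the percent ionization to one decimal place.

6.8%

CH3COOH ⇌ CH3COO- + H+; let x = [H+] at equilibrium.
Ka = 10^(−4.80) = 1.58 × 10^-5
Ka = x²/(C₀ − x); solving the quadratic gives x = 2.15 × 10^-4 M.
% ionization = x/C₀ × 100% = 2.15 × 10^-4/0.00315 × 100% = 6.8%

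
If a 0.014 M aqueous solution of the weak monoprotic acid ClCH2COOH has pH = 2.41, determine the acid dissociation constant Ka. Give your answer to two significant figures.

Ka = 1.5 × 10^-3

[H+] = 10^(-2.41) = 3.89 × 10^-3 M
At equilibrium [HA] = 0.014 − 3.89 × 10^-3 = 1.01 × 10^-2 M
Ka = [H+][A-]/[HA] = (3.89 × 10^-3)² / 1.01 × 10^-2 = 1.5 × 10^-3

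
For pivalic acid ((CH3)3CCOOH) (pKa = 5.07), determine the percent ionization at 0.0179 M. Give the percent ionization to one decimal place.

(CH3)3CCOOH ⇌ (CH3)3CCOO- + H+; let x = [H+] at equilibrium.
Ka = 10^(−5.07) = 8.51 × 10^-6
x ≈ √(Ka·C₀) = √(8.51 × 10^-6 × 0.0179) = 3.90 × 10^-4 M
Fraction ionized = 3.90 × 10^-4 / 0.0179 = 0.0218 → 2.2%

2.2%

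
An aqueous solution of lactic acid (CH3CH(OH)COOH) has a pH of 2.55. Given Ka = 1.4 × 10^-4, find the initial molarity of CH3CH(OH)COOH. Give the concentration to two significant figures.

C₀ = 6.0 × 10^-2 M

[H+] = 10^(-2.55) = 2.82 × 10^-3 M = x
Ka = x²/(C₀ − x) ⇒ C₀ = x + x²/Ka
C₀ = 2.82 × 10^-3 + (2.82 × 10^-3)²/(1.4 × 10^-4) = 5.96 × 10^-2 M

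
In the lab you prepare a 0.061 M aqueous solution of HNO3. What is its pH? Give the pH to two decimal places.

pH = 1.21

HNO3 is a strong acid and dissociates completely, so [H+] = 0.061 M.
pH = -log(0.061) = 1.21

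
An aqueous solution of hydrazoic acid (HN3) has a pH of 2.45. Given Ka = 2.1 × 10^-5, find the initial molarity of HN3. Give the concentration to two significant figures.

[H+] = 10^(-2.45) = 3.55 × 10^-3 M = x
Ka = x²/(C₀ − x) ⇒ C₀ = x + x²/Ka
C₀ = 3.55 × 10^-3 + (3.55 × 10^-3)²/(2.1 × 10^-5) = 6.04 × 10^-1 M

C₀ = 6.0 × 10^-1 M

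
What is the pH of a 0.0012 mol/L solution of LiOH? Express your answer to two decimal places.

pH = 11.08

LiOH is a strong base; [OH-] = 0.0012 M.
pOH = -log(0.0012) = 2.92
pH = 14.00 - 2.92 = 11.08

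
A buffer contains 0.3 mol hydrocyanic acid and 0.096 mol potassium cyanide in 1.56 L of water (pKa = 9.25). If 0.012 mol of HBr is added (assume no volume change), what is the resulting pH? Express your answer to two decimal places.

After neutralization: n(HCN) = 0.312 mol, n(CN-) = 0.084 mol.
Henderson–Hasselbalch with mole ratio 0.084/0.312: pH = 9.25 + (-0.570)

pH = 8.68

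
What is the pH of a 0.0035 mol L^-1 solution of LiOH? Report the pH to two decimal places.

LiOH is a strong base; [OH-] = 0.0035 M.
pOH = -log(0.0035) = 2.46
pH = 14.00 - 2.46 = 11.54

pH = 11.54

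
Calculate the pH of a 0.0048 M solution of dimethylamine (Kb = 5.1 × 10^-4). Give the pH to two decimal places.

pH = 11.12

(CH3)2NH + H2O ⇌ (CH3)2NH2+ + OH-
From the ICE table, Kb = [OH-]²/(0.0048 − [OH-]) = 5.1 × 10^-4.
The 5% rule fails; solving [OH-]² + Kb·[OH-] − Kb·C₀ = 0 exactly:
[OH-] = [−0.00051 + √(0.00051² + 9.79e-06)]/2 = 1.33 × 10^-3 M
pOH = 2.88, so pH = 14.00 − pOH = 11.12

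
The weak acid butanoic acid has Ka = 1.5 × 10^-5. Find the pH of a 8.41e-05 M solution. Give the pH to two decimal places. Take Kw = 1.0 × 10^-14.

CH3(CH2)2COOH ⇌ CH3(CH2)2COO- + H+
Ka = x²/(8.41e-05 − x) = 1.5 × 10^-5
The 5% rule fails; solving x² + Ka·x − Ka·C₀ = 0 exactly:
x = [−1.5e-05 + √(1.5e-05² + 5.05e-09)]/2 = 2.88 × 10^-5 M
pH = −log(2.88 × 10^-5) = 4.54

pH = 4.54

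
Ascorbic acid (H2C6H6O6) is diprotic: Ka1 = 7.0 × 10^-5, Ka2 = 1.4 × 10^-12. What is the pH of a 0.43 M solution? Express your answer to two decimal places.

pH = 2.26

Ka1 ≫ Ka2, so treat the first dissociation as the only significant source of H+.
Ka1 = x²/(0.43 − x) = 7.0 × 10^-5
x ≈ √(7.0 × 10^-5 × 0.43) = 5.49 × 10^-3 M
pH = −log(5.49 × 10^-3) = 2.26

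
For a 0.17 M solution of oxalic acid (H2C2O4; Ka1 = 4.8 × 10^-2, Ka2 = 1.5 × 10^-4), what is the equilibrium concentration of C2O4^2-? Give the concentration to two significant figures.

1.5 × 10^-4 M

First ionization gives [H+] ≈ [HC2O4-] = 6.95 × 10^-2 M.
Second step: Ka2 = [H+][C2O4^2-]/[HC2O4-] ≈ [C2O4^2-] (since [H+] ≈ [HC2O4-]).
So [C2O4^2-] ≈ Ka2.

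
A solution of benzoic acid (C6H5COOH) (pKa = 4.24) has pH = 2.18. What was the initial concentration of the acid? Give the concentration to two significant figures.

C₀ = 7.7 × 10^-1 M

[H+] = 10^(-2.18) = 6.61 × 10^-3 M = x
Ka = 10^(−4.24) = 5.75 × 10^-5
Ka = x²/(C₀ − x) ⇒ C₀ = x + x²/Ka
C₀ = 6.61 × 10^-3 + (6.61 × 10^-3)²/(5.75 × 10^-5) = 7.66 × 10^-1 M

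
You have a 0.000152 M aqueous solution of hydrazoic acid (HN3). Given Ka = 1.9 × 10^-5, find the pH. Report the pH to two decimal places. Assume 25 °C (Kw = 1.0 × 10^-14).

pH = 4.35

HN3 ⇌ N3- + H+
Let x = [H+] at equilibrium. Ka = x²/(0.000152 − x).
The 5% rule fails; solving x² + Ka·x − Ka·C₀ = 0 exactly:
x = [−1.9e-05 + √(1.9e-05² + 1.16e-08)]/2 = 4.51 × 10^-5 M
pH = −log(4.51 × 10^-5) = 4.35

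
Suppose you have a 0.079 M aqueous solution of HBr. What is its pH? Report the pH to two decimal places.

HBr is a strong acid and dissociates completely, so [H+] = 0.079 M.
pH = -log(0.079) = 1.10

pH = 1.10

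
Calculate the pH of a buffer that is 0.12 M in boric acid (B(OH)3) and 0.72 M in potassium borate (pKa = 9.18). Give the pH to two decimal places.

pH = 9.96

Henderson–Hasselbalch: pH = pKa + log([B(OH)4-]/[B(OH)3]) = 9.18 + log(0.72/0.12)
pH = 9.18 + (+0.778) = 9.96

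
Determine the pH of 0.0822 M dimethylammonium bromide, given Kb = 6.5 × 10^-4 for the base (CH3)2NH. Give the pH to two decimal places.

pH = 5.95

(CH3)2NH2+ is the conjugate acid of the weak base (CH3)2NH.
Ka = Kw/Kb = 1.0×10^-14 / 6.5 × 10^-4 = 1.54 × 10^-11
Ka = [H+]²/(0.0822 − [H+]) = 1.54 × 10^-11
Since Ka ≪ C₀, [H+] ≈ √(Ka·C₀) = 1.13 × 10^-6 M.
([H+]/C₀ = 0.0014% < 5%, so the approximation holds.)
pH = −log[H+] = −log(1.13 × 10^-6) = 5.95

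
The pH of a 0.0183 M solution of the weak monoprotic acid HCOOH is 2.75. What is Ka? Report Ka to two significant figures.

[H+] = 10^(-2.75) = 1.78 × 10^-3 M
At equilibrium [HA] = 0.0183 − 1.78 × 10^-3 = 1.65 × 10^-2 M
Ka = [H+][A-]/[HA] = (1.78 × 10^-3)² / 1.65 × 10^-2 = 1.9 × 10^-4

Ka = 1.9 × 10^-4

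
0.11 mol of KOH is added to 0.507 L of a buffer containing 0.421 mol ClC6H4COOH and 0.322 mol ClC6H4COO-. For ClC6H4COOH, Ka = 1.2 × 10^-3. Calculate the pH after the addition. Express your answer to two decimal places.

pH = 3.06

OH- converts ClC6H4COOH to ClC6H4COO-: ClC6H4COOH → 0.311 mol, ClC6H4COO- → 0.432 mol.
pKa = −log(1.2 × 10^-3) = 2.921
Henderson–Hasselbalch with mole ratio 0.432/0.311: pH = 2.921 + (+0.143)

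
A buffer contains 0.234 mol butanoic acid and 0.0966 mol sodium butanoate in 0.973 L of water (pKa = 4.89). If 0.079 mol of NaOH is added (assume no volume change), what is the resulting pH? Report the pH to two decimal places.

After neutralization: n(CH3(CH2)2COOH) = 0.155 mol, n(CH3(CH2)2COO-) = 0.176 mol.
pH = pKa + log(n_CH3(CH2)2COO-/n_CH3(CH2)2COOH) = 4.89 + log(0.176/0.155) = 4.89 + (+0.055)

pH = 4.94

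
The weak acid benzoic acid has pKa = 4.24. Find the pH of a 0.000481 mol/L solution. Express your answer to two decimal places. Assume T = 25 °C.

pH = 3.85

C6H5COOH ⇌ C6H5COO- + H+
Ka = 10^(−4.24) = 5.75 × 10^-5
From the ICE table, Ka = x²/(0.000481 − x) = 5.75 × 10^-5.
Here C₀/Ka ≈ 8.37, so the small-x approximation fails. Use the quadratic:
x = (−Ka + √(Ka² + 4·Ka·C₀))/2 = 1.40 × 10^-4 M
pH = −log(1.40 × 10^-4) = 3.85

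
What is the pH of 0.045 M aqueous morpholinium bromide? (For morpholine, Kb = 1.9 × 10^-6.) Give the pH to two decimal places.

pH = 4.81

C4H8ONH2+ is the conjugate acid of the weak base C4H8ONH.
Ka = Kw/Kb = 1.0×10^-14 / 1.9 × 10^-6 = 5.26 × 10^-9
Ka = [H+]²/(0.045 − [H+]) = 5.26 × 10^-9
Neglecting [H+] in the denominator: [H+] = √(5.26 × 10^-9 × 0.045) = 1.54 × 10^-5 M
pH = −log[H+] = −log(1.54 × 10^-5) = 4.81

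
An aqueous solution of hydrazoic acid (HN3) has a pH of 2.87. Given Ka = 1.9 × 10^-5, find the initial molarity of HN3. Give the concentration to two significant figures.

C₀ = 9.7 × 10^-2 M

[H+] = 10^(-2.87) = 1.35 × 10^-3 M = x
Ka = x²/(C₀ − x) ⇒ C₀ = x + x²/Ka
C₀ = 1.35 × 10^-3 + (1.35 × 10^-3)²/(1.9 × 10^-5) = 9.73 × 10^-2 M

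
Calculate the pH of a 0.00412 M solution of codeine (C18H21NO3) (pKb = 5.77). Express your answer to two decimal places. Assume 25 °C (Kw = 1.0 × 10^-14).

C18H21NO3 + H2O ⇌ C18H22NO3+ + OH-
Kb = 10^(−5.77) = 1.70 × 10^-6
From the ICE table, Kb = x²/(0.00412 − x) = 1.70 × 10^-6.
Since Kb ≪ C₀, x ≈ √(Kb·C₀) = 8.37 × 10^-5 M.
pOH = −log(8.37 × 10^-5) = 4.08; pH = 14.00 − 4.08 = 9.92

pH = 9.92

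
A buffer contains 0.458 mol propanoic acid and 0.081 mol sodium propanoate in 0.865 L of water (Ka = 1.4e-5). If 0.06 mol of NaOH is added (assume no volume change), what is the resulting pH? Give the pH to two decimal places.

pH = 4.40

After neutralization: n(CH3CH2COOH) = 0.398 mol, n(CH3CH2COO-) = 0.141 mol.
pKa = −log(1.4 × 10^-5) = 4.854
Henderson–Hasselbalch with mole ratio 0.141/0.398: pH = 4.854 + (-0.451)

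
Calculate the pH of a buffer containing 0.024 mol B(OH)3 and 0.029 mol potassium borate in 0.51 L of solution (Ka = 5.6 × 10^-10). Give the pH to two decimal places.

pH = 9.33

pKa = −log(5.6 × 10^-10) = 9.252
Using pH = pKa + log([base]/[acid]) with [base]/[acid] = 0.029/0.024:
pH = 9.252 + (+0.082) = 9.33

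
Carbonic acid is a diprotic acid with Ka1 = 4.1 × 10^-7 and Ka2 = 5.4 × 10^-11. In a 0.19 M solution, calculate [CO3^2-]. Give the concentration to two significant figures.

First ionization gives [H+] ≈ [HCO3-] = 2.79 × 10^-4 M.
Second step: Ka2 = [H+][CO3^2-]/[HCO3-] ≈ [CO3^2-] (since [H+] ≈ [HCO3-]).
So [CO3^2-] ≈ Ka2.

5.4 × 10^-11 M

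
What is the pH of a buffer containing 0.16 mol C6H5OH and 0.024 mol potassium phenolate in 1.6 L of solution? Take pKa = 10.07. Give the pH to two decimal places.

Henderson–Hasselbalch: pH = pKa + log([C6H5O-]/[C6H5OH]) = 10.07 + log(0.024/0.16)
pH = 10.07 + (-0.824) = 9.25

pH = 9.25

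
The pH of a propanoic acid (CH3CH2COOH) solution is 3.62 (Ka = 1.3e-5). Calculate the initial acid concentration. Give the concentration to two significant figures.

[H+] = 10^(-3.62) = 2.40 × 10^-4 M = x
Ka = x²/(C₀ − x) ⇒ C₀ = x + x²/Ka
C₀ = 2.40 × 10^-4 + (2.40 × 10^-4)²/(1.3 × 10^-5) = 4.67 × 10^-3 M

C₀ = 4.7 × 10^-3 M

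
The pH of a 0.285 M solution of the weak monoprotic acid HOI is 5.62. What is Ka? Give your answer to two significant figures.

[H+] = 10^(-5.62) = 2.40 × 10^-6 M
At equilibrium [HA] = 0.285 − 2.40 × 10^-6 = 2.85 × 10^-1 M
Ka = [H+][A-]/[HA] = (2.40 × 10^-6)² / 2.85 × 10^-1 = 2.0 × 10^-11

Ka = 2.0 × 10^-11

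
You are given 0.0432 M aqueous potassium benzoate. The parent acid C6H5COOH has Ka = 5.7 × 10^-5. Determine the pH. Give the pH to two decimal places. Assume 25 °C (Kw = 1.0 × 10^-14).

pH = 8.44

C6H5COO- is the conjugate base of the weak acid C6H5COOH.
Kb = Kw/Ka = 1.0×10^-14 / 5.7 × 10^-5 = 1.75 × 10^-10
From the ICE table, Kb = [OH-]²/(0.0432 − [OH-]) = 1.75 × 10^-10.
Assume [OH-] ≪ 0.0432: [OH-] ≈ √(1.75 × 10^-10 × 0.0432) = 2.75 × 10^-6 M
Check: 0.0064% ionized — well under 5%, approximation valid.
pOH = 5.56, so pH = 14.00 − pOH = 8.44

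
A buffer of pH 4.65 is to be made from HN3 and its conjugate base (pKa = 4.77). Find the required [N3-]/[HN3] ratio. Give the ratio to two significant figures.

ratio = 0.76

pH = pKa + log(r) ⇒ log(r) = 4.65 − 4.77 = -0.12
r = [N3-]/[HN3] = 10^(-0.12) = 0.759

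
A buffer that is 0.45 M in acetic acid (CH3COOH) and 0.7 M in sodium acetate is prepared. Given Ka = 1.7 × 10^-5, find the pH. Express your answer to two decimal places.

pH = 4.96

pKa = −log(1.7 × 10^-5) = 4.770
Using pH = pKa + log([base]/[acid]) with [base]/[acid] = 0.7/0.45:
pH = 4.770 + (+0.192) = 4.96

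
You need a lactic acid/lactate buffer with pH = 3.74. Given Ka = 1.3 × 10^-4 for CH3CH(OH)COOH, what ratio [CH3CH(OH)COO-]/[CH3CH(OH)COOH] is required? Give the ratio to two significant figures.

pKa = -log(1.3 × 10^-4) = 3.886
pH = pKa + log(r) ⇒ log(r) = 3.74 − 3.886 = -0.146
r = [CH3CH(OH)COO-]/[CH3CH(OH)COOH] = 10^(-0.146) = 0.714

ratio = 0.71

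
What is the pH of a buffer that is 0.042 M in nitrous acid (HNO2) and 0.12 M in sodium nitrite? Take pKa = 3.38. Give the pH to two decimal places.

pH = 3.84

Henderson–Hasselbalch: pH = pKa + log([NO2-]/[HNO2]) = 3.38 + log(0.12/0.042)
pH = 3.38 + (+0.456) = 3.84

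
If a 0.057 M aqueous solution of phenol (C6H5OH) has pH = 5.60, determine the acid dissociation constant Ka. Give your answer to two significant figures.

Ka = 1.1 × 10^-10

[H+] = 10^(-5.60) = 2.51 × 10^-6 M
At equilibrium [HA] = 0.057 − 2.51 × 10^-6 = 5.70 × 10^-2 M
Ka = [H+][A-]/[HA] = (2.51 × 10^-6)² / 5.70 × 10^-2 = 1.1 × 10^-10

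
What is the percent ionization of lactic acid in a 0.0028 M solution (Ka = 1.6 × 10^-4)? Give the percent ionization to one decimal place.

21.2%

CH3CH(OH)COOH ⇌ CH3CH(OH)COO- + H+; let x = [H+] at equilibrium.
Ka = x²/(C₀ − x); solving the quadratic gives x = 5.94 × 10^-4 M.
Fraction ionized = 5.94 × 10^-4 / 0.0028 = 0.2121 → 21.2%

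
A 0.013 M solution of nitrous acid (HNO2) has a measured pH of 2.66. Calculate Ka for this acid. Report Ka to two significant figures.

[H+] = 10^(-2.66) = 2.19 × 10^-3 M
At equilibrium [HA] = 0.013 − 2.19 × 10^-3 = 1.08 × 10^-2 M
Ka = [H+][A-]/[HA] = (2.19 × 10^-3)² / 1.08 × 10^-2 = 4.4 × 10^-4

Ka = 4.4 × 10^-4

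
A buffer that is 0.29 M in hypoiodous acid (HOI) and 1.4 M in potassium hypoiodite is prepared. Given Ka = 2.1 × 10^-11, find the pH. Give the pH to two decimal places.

pKa = −log(2.1 × 10^-11) = 10.678
Using pH = pKa + log([base]/[acid]) with [base]/[acid] = 1.4/0.29:
pH = 10.678 + (+0.684) = 11.36

pH = 11.36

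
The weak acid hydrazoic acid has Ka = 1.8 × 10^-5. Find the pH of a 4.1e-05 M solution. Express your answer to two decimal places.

HN3 ⇌ N3- + H+
Ka = x²/(4.1e-05 − x) = 1.8 × 10^-5
The 5% rule fails; solving x² + Ka·x − Ka·C₀ = 0 exactly:
x = (−Ka + √(Ka² + 4·Ka·C₀))/2 = 1.96 × 10^-5 M
pH = −log[H+] = −log(1.96 × 10^-5) = 4.71

pH = 4.71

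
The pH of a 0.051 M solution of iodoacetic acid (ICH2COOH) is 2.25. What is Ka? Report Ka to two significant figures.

Ka = 7.0 × 10^-4

[H+] = 10^(-2.25) = 5.62 × 10^-3 M
At equilibrium [HA] = 0.051 − 5.62 × 10^-3 = 4.54 × 10^-2 M
Ka = [H+][A-]/[HA] = (5.62 × 10^-3)² / 4.54 × 10^-2 = 7.0 × 10^-4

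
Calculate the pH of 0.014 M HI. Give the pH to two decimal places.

HI is a strong acid and dissociates completely, so [H+] = 0.014 M.
pH = -log(0.014) = 1.85

pH = 1.85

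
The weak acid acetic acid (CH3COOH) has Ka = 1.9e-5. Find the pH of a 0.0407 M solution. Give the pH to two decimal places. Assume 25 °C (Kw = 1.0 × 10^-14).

CH3COOH ⇌ CH3COO- + H+
From the ICE table, Ka = [H+]²/(0.0407 − [H+]) = 1.9 × 10^-5.
Assume [H+] ≪ 0.0407: [H+] ≈ √(1.9 × 10^-5 × 0.0407) = 8.79 × 10^-4 M
([H+]/C₀ = 2.2% < 5%, so the approximation holds.)
pH = −log(8.79 × 10^-4) = 3.06

pH = 3.06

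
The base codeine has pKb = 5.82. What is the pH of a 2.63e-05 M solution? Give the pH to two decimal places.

pH = 8.75

C18H21NO3 + H2O ⇌ C18H22NO3+ + OH-
Kb = 10^(−5.82) = 1.51 × 10^-6
Let x = [OH-] at equilibrium. Kb = x²/(2.63e-05 − x).
Here C₀/Kb ≈ 17.4, so the small-x approximation fails. Use the quadratic:
x = [−1.51e-06 + √(1.51e-06² + 1.59e-10)]/2 = 5.59 × 10^-6 M
pOH = −log(5.59 × 10^-6) = 5.25; pH = 14.00 − 5.25 = 8.75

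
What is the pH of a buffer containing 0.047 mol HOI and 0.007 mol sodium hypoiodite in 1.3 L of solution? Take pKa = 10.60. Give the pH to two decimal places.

pH = 9.77

Henderson–Hasselbalch: pH = pKa + log([OI-]/[HOI]) = 10.60 + log(0.007/0.047)
pH = 10.60 + (-0.827) = 9.77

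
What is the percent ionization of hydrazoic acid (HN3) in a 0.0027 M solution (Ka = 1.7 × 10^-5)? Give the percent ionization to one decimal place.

HN3 ⇌ N3- + H+; let x = [H+] at equilibrium.
Ka = x²/(C₀ − x); solving the quadratic gives x = 2.06 × 10^-4 M.
% ionization = x/C₀ × 100% = 2.06 × 10^-4/0.0027 × 100% = 7.6%

7.6%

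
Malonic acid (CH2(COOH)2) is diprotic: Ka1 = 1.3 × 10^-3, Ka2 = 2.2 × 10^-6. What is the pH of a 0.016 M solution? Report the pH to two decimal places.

Since Ka1 ≫ Ka2, the first ionization dominates [H+].
Ka1 = x²/(0.016 − x) = 1.3 × 10^-3
Solving the quadratic: x = (−Ka1 + √(Ka1² + 4·Ka1·C₀))/2 = 3.96 × 10^-3 M
pH = −log(3.96 × 10^-3) = 2.40

pH = 2.40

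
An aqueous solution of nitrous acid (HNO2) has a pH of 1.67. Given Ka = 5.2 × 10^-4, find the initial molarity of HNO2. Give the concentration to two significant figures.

C₀ = 9.0 × 10^-1 M

[H+] = 10^(-1.67) = 2.14 × 10^-2 M = x
Ka = x²/(C₀ − x) ⇒ C₀ = x + x²/Ka
C₀ = 2.14 × 10^-2 + (2.14 × 10^-2)²/(5.2 × 10^-4) = 9.02 × 10^-1 M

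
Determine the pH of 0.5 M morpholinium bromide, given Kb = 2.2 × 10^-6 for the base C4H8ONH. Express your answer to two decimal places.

pH = 4.32

C4H8ONH2+ is the conjugate acid of the weak base C4H8ONH.
Ka = Kw/Kb = 1.0×10^-14 / 2.2 × 10^-6 = 4.55 × 10^-9
Let x = [H+] at equilibrium. Ka = x²/(0.5 − x).
Assume x ≪ 0.5: x ≈ √(4.55 × 10^-9 × 0.5) = 4.77 × 10^-5 M
pH = −log(4.77 × 10^-5) = 4.32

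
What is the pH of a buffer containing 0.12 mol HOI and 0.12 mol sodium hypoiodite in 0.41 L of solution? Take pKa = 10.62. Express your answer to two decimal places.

pH = pKa + log([A⁻]/[HA]) = 10.62 + log(0.12/0.12)
pH = 10.62 + (+0.000) = 10.62

pH = 10.62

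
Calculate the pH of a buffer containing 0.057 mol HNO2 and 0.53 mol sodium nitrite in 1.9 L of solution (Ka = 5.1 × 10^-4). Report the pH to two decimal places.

pH = 4.26

pKa = −log(5.1 × 10^-4) = 3.292
pH = pKa + log([A⁻]/[HA]) = 3.292 + log(0.53/0.057)
pH = 3.292 + (+0.968) = 4.26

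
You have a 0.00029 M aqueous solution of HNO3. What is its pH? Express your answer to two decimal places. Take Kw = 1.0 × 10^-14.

pH = 3.54

HNO3 is a strong acid and dissociates completely, so [H+] = 0.00029 M.
pH = -log(0.00029) = 3.54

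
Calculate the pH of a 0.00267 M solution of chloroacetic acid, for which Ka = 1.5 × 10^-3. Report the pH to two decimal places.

pH = 2.86

ClCH2COOH ⇌ ClCH2COO- + H+
Ka = [H+]²/(0.00267 − [H+]) = 1.5 × 10^-3
[H+] is not negligible relative to C₀; solve [H+]² + 0.0015·[H+] − 4e-06 = 0.
[H+] = (−Ka + √(Ka² + 4·Ka·C₀))/2 = 1.39 × 10^-3 M
pH = −log[H+] = −log(1.39 × 10^-3) = 2.86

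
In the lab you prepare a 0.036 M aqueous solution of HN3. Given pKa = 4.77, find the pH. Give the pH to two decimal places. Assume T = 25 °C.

pH = 3.11

HN3 ⇌ N3- + H+
Ka = 10^(−4.77) = 1.70 × 10^-5
Ka = x²/(0.036 − x) = 1.70 × 10^-5
Since Ka ≪ C₀, x ≈ √(Ka·C₀) = 7.82 × 10^-4 M.
pH = −log(7.82 × 10^-4) = 3.11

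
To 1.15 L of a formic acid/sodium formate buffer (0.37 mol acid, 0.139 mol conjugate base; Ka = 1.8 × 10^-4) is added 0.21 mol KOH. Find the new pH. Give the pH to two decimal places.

OH- converts HCOOH to HCOO-: HCOOH → 0.16 mol, HCOO- → 0.349 mol.
pKa = −log(1.8 × 10^-4) = 3.745
Henderson–Hasselbalch with mole ratio 0.349/0.16: pH = 3.745 + (+0.339)

pH = 4.08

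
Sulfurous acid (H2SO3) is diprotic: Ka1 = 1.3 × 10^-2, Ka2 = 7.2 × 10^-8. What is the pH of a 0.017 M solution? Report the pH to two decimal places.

Ka1 ≫ Ka2, so treat the first dissociation as the only significant source of H+.
Ka1 = x²/(0.017 − x) = 1.3 × 10^-2
Solving the quadratic: x = (−Ka1 + √(Ka1² + 4·Ka1·C₀))/2 = 9.72 × 10^-3 M
pH = −log(9.72 × 10^-3) = 2.01

pH = 2.01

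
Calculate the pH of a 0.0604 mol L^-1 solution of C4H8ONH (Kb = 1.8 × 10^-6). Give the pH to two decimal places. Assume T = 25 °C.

C4H8ONH + H2O ⇌ C4H8ONH2+ + OH-
Kb = [OH-]²/(0.0604 − [OH-]) = 1.8 × 10^-6
Since Kb ≪ C₀, [OH-] ≈ √(Kb·C₀) = 3.30 × 10^-4 M.
([OH-]/C₀ = 0.55% < 5%, so the approximation holds.)
pOH = 3.48, so pH = 14.00 − pOH = 10.52

pH = 10.52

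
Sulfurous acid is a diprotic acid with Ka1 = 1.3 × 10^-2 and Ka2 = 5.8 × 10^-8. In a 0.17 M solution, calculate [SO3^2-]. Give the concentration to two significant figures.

First ionization gives [H+] ≈ [HSO3-] = 4.10 × 10^-2 M.
Second step: Ka2 = [H+][SO3^2-]/[HSO3-] ≈ [SO3^2-] (since [H+] ≈ [HSO3-]).
So [SO3^2-] ≈ Ka2.

5.8 × 10^-8 M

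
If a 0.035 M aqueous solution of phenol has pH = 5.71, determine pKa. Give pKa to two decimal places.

pKa = 9.96

[H+] = 10^(-5.71) = 1.95 × 10^-6 M
At equilibrium [HA] = 0.035 − 1.95 × 10^-6 = 3.50 × 10^-2 M
Ka = [H+][A-]/[HA] = (1.95 × 10^-6)² / 3.50 × 10^-2 = 1.09 × 10^-10
pKa = -log(1.09 × 10^-10) = 9.96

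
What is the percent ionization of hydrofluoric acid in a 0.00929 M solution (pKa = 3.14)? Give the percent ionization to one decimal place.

HF ⇌ F- + H+; let x = [H+] at equilibrium.
Ka = 10^(−3.14) = 7.24 × 10^-4
Solve x² + 0.000724x − 6.73e-06 = 0 → x = 2.26 × 10^-3 M
% ionization = x/C₀ × 100% = 2.26 × 10^-3/0.00929 × 100% = 24.3%

24.3%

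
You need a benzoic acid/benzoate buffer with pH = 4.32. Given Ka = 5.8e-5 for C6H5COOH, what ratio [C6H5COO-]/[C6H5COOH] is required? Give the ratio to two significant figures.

pKa = -log(5.8 × 10^-5) = 4.237
pH = pKa + log(r) ⇒ log(r) = 4.32 − 4.237 = +0.083
r = [C6H5COO-]/[C6H5COOH] = 10^(+0.083) = 1.21

ratio = 1.2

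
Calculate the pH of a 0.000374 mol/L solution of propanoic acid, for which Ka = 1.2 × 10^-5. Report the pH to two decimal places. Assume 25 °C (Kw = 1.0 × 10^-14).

CH3CH2COOH ⇌ CH3CH2COO- + H+
Ka = x²/(0.000374 − x) = 1.2 × 10^-5
The 5% rule fails; solving x² + Ka·x − Ka·C₀ = 0 exactly:
x = [−1.2e-05 + √(1.2e-05² + 1.8e-08)]/2 = 6.13 × 10^-5 M
pH = −log(6.13 × 10^-5) = 4.21

pH = 4.21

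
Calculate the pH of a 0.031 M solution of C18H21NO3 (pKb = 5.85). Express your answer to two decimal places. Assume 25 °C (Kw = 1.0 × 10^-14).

pH = 10.32

C18H21NO3 + H2O ⇌ C18H22NO3+ + OH-
Kb = 10^(−5.85) = 1.41 × 10^-6
Let x = [OH-] at equilibrium. Kb = x²/(0.031 − x).
Since Kb ≪ C₀, x ≈ √(Kb·C₀) = 2.09 × 10^-4 M.
pOH = −log(2.09 × 10^-4) = 3.68; pH = 14.00 − 3.68 = 10.32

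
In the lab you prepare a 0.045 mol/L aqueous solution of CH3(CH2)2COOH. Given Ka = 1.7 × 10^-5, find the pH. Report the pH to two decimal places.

pH = 3.06

CH3(CH2)2COOH ⇌ CH3(CH2)2COO- + H+
Ka = x²/(0.045 − x) = 1.7 × 10^-5
Neglecting x in the denominator: x = √(1.7 × 10^-5 × 0.045) = 8.75 × 10^-4 M
pH = −log(8.75 × 10^-4) = 3.06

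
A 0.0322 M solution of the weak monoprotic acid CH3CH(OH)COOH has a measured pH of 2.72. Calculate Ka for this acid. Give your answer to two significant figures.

[H+] = 10^(-2.72) = 1.91 × 10^-3 M
At equilibrium [HA] = 0.0322 − 1.91 × 10^-3 = 3.03 × 10^-2 M
Ka = [H+][A-]/[HA] = (1.91 × 10^-3)² / 3.03 × 10^-2 = 1.2 × 10^-4

Ka = 1.2 × 10^-4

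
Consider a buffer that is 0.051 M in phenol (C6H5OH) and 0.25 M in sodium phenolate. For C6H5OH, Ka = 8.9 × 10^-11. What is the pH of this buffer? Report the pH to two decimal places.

pH = 10.74

pKa = −log(8.9 × 10^-11) = 10.051
Henderson–Hasselbalch: pH = pKa + log([C6H5O-]/[C6H5OH]) = 10.051 + log(0.25/0.051)
pH = 10.051 + (+0.690) = 10.74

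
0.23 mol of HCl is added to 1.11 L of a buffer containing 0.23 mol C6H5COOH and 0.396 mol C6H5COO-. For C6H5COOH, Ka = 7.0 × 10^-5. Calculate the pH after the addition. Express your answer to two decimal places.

pH = 3.71

Added H+ converts C6H5COO- to C6H5COOH: C6H5COOH → 0.46 mol, C6H5COO- → 0.166 mol.
pKa = −log(7.0 × 10^-5) = 4.155
Henderson–Hasselbalch with mole ratio 0.166/0.46: pH = 4.155 + (-0.443)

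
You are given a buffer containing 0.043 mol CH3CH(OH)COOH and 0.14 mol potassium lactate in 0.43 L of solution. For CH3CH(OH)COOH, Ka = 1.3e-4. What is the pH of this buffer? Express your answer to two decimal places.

pKa = −log(1.3 × 10^-4) = 3.886
pH = pKa + log([A⁻]/[HA]) = 3.886 + log(0.14/0.043)
pH = 3.886 + (+0.513) = 4.40

pH = 4.40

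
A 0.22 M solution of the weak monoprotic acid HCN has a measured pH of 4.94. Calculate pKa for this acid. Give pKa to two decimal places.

pKa = 9.22

[H+] = 10^(-4.94) = 1.15 × 10^-5 M
At equilibrium [HA] = 0.22 − 1.15 × 10^-5 = 2.20 × 10^-1 M
Ka = [H+][A-]/[HA] = (1.15 × 10^-5)² / 2.20 × 10^-1 = 6.01 × 10^-10
pKa = -log(6.01 × 10^-10) = 9.22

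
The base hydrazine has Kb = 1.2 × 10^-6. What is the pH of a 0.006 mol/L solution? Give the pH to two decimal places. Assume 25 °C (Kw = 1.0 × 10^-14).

pH = 9.93

N2H4 + H2O ⇌ N2H5+ + OH-
From the ICE table, Kb = x²/(0.006 − x) = 1.2 × 10^-6.
Neglecting x in the denominator: x = √(1.2 × 10^-6 × 0.006) = 8.49 × 10^-5 M
pOH = 4.07, so pH = 14.00 − pOH = 9.93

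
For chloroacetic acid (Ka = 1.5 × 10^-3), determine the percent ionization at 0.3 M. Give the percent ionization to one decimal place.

6.8%

ClCH2COOH ⇌ ClCH2COO- + H+; let x = [H+] at equilibrium.
Solve x² + 0.0015x − 0.00045 = 0 → x = 2.05 × 10^-2 M
% ionization = x/C₀ × 100% = 2.05 × 10^-2/0.3 × 100% = 6.8%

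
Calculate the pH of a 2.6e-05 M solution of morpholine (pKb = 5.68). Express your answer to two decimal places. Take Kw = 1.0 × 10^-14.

pH = 8.81

C4H8ONH + H2O ⇌ C4H8ONH2+ + OH-
Kb = 10^(−5.68) = 2.09 × 10^-6
From the ICE table, Kb = x²/(2.6e-05 − x) = 2.09 × 10^-6.
x is not negligible relative to C₀; solve x² + 2.09e-06·x − 5.43e-11 = 0.
x = (−Kb + √(Kb² + 4·Kb·C₀))/2 = 6.40 × 10^-6 M
pOH = 5.19, so pH = 14.00 − pOH = 8.81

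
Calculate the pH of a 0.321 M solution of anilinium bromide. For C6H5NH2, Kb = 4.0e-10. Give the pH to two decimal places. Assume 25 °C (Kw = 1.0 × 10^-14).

pH = 2.55

C6H5NH3+ is the conjugate acid of the weak base C6H5NH2.
Ka = Kw/Kb = 1.0×10^-14 / 4.0 × 10^-10 = 2.50 × 10^-5
From the ICE table, Ka = [H+]²/(0.321 − [H+]) = 2.50 × 10^-5.
Neglecting [H+] in the denominator: [H+] = √(2.50 × 10^-5 × 0.321) = 2.83 × 10^-3 M
([H+]/C₀ = 0.88% < 5%, so the approximation holds.)
pH = −log(2.83 × 10^-3) = 2.55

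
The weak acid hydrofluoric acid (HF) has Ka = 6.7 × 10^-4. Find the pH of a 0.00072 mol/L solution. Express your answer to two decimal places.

HF ⇌ F- + H+
From the ICE table, Ka = x²/(0.00072 − x) = 6.7 × 10^-4.
The 5% rule fails; solving x² + Ka·x − Ka·C₀ = 0 exactly:
x = [−0.00067 + √(0.00067² + 1.93e-06)]/2 = 4.36 × 10^-4 M
pH = −log(4.36 × 10^-4) = 3.36

pH = 3.36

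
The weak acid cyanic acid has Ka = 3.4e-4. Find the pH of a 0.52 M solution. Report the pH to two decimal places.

HOCN ⇌ OCN- + H+
Ka = [H+]²/(0.52 − [H+]) = 3.4 × 10^-4
Since Ka ≪ C₀, [H+] ≈ √(Ka·C₀) = 1.33 × 10^-2 M.
Check: 2.6% ionized — well under 5%, approximation valid.
pH = −log(1.33 × 10^-2) = 1.88

pH = 1.88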